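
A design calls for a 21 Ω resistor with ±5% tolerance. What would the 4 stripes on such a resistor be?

red, brown, black, gold

21 Ω = 21 × 10^0.
2 → red
1 → brown
Multiplier 10^0 → black.
±5% tolerance → gold.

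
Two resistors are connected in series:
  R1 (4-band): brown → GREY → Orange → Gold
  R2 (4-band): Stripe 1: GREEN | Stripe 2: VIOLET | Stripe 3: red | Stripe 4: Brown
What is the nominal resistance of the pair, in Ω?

23700 Ω

R1: brown, grey → 18; orange ×10^3 → 18000 Ω.
R2: green, violet → 57; red ×10^2 → 5700 Ω.
Series: 18000 + 5700 = 23700 Ω.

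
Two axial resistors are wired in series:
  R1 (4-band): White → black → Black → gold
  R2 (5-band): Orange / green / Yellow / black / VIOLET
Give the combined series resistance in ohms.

R1: white, black → 90; black ×1 → 90 Ω.
R2: orange, green, yellow → 354; black ×1 → 354 Ω.
Series: 90 + 354 = 444 Ω.

444 Ω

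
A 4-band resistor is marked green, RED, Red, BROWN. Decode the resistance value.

5200 Ω

Green → 5 (first significant figure)
Red → 2 (second significant figure)
Red → ×10^2 multiplier
52 × 100 = 5200 Ω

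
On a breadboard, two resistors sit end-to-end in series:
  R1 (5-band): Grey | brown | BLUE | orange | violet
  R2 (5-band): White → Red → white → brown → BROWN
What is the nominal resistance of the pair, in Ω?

R1: grey, brown, blue → 816; orange ×10^3 → 816000 Ω.
R2: white, red, white → 929; brown ×10 → 9290 Ω.
Series: 816000 + 9290 = 825290 Ω.

825290 Ω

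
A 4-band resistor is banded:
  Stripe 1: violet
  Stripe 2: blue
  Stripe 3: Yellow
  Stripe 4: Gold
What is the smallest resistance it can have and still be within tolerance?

722000 Ω

Violet → 7 (first significant figure)
Blue → 6 (second significant figure)
Yellow → ×10^4 multiplier
Gold → ±5% tolerance
76 × 10000 = 760000 Ω
Smallest = 760000 × (1 − 5/100) = 722000 Ω.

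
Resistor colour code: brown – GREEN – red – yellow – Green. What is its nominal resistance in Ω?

1520000 Ω

Brown → 1 (first significant figure)
Green → 5 (second significant figure)
Red → 2 (third significant figure)
Yellow → ×10^4 multiplier
152 × 10000 = 1520000 Ω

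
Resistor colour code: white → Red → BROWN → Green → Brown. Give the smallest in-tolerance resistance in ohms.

White → 9 (first significant figure)
Red → 2 (second significant figure)
Brown → 1 (third significant figure)
Green → ×10^5 multiplier
Brown → ±1% tolerance
921 × 100000 = 92100000 Ω
Smallest = 92100000 × (1 − 1/100) = 91179000 Ω.

91179000 Ω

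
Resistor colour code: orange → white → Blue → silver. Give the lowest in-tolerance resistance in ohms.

35100000 Ω

Orange → 3 (first significant figure)
White → 9 (second significant figure)
Blue → ×10^6 multiplier
Silver → ±10% tolerance
39 × 1000000 = 39000000 Ω
Lowest = 39000000 × (1 − 10/100) = 35100000 Ω.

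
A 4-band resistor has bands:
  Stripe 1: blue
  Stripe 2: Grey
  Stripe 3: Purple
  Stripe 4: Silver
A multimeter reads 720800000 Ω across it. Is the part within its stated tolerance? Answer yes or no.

yes

Blue → 6 (first significant figure)
Grey → 8 (second significant figure)
Violet → ×10^7 multiplier
Silver → ±10% tolerance
68 × 10000000 = 680000000 Ω
Allowed range: 612000000 Ω to 748000000 Ω.
720800000 Ω lies inside that range.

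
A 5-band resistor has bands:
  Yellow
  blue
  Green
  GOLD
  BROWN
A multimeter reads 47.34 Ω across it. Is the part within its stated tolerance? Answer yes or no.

no

Yellow → 4 (first significant figure)
Blue → 6 (second significant figure)
Green → 5 (third significant figure)
Gold → ×0.1 multiplier
Brown → ±1% tolerance
465 × 0.1 = 46.5 Ω
Allowed range: 46.035 Ω to 46.965 Ω.
47.34 Ω lies outside that range.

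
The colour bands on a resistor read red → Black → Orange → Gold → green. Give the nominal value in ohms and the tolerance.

20.3 Ω ±0.5%

Red → 2 (first significant figure)
Black → 0 (second significant figure)
Orange → 3 (third significant figure)
Gold → ×0.1 multiplier
Green → ±0.5% tolerance
203 × 0.1 = 20.3 Ω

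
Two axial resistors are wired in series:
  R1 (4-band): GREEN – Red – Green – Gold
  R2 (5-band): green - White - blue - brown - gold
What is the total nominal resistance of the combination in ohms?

5205960 Ω

R1: green, red → 52; green ×10^5 → 5200000 Ω.
R2: green, white, blue → 596; brown ×10 → 5960 Ω.
Series: 5200000 + 5960 = 5205960 Ω.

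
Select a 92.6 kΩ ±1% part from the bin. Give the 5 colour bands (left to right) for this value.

white, red, blue, red, brown

92600 Ω = 926 × 10^2.
9 → white
2 → red
6 → blue
Multiplier 10^2 → red.
±1% tolerance → brown.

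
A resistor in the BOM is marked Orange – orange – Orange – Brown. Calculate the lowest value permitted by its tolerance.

32670 Ω

Orange → 3 (first significant figure)
Orange → 3 (second significant figure)
Orange → ×10^3 multiplier
Brown → ±1% tolerance
33 × 1000 = 33000 Ω
Lowest = 33000 × (1 − 1/100) = 32670 Ω.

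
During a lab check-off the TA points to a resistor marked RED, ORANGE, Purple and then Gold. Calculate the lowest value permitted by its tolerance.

Red → 2 (first significant figure)
Orange → 3 (second significant figure)
Violet → ×10^7 multiplier
Gold → ±5% tolerance
23 × 10000000 = 230000000 Ω
Lowest = 230000000 × (1 − 5/100) = 218500000 Ω.

218500000 Ω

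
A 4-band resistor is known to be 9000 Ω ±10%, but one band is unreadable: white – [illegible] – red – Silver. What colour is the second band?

black

9000 Ω = 90 × 10^2.
The second band gives digit 0 of the significand, and 0 is black.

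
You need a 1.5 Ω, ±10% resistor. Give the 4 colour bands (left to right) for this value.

brown, green, gold, silver

1.5 Ω = 15 × 10^-1.
1 → brown
5 → green
Multiplier 10^-1 → gold.
±10% tolerance → silver.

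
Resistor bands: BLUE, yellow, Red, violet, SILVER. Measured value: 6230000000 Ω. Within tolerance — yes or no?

Blue → 6 (first significant figure)
Yellow → 4 (second significant figure)
Red → 2 (third significant figure)
Violet → ×10^7 multiplier
Silver → ±10% tolerance
642 × 10000000 = 6420000000 Ω
Allowed range: 5778000000 Ω to 7062000000 Ω.
6230000000 Ω lies inside that range.

yes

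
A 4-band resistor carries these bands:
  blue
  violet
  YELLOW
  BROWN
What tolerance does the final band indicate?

The last band, brown, is the tolerance band.
Brown corresponds to ±1%.

±1%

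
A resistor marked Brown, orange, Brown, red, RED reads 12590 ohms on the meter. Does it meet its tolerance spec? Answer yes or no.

Brown → 1 (first significant figure)
Orange → 3 (second significant figure)
Brown → 1 (third significant figure)
Red → ×10^2 multiplier
Red → ±2% tolerance
131 × 100 = 13100 Ω
Allowed range: 12838 Ω to 13362 Ω.
12590 ohms lies outside that range.

no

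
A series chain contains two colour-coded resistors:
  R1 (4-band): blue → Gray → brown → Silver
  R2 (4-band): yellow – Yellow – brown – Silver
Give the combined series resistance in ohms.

R1: blue, grey → 68; brown ×10 → 680 Ω.
R2: yellow, yellow → 44; brown ×10 → 440 Ω.
Series: 680 + 440 = 1120 Ω.

1120 Ω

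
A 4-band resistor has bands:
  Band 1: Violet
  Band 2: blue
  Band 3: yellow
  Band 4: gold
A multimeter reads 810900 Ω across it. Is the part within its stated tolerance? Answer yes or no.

no

Violet → 7 (first significant figure)
Blue → 6 (second significant figure)
Yellow → ×10^4 multiplier
Gold → ±5% tolerance
76 × 10000 = 760000 Ω
Allowed range: 722000 Ω to 798000 Ω.
810900 Ω lies outside that range.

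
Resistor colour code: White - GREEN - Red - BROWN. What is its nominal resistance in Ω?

White → 9 (first significant figure)
Green → 5 (second significant figure)
Red → ×10^2 multiplier
95 × 100 = 9500 Ω

9500 Ω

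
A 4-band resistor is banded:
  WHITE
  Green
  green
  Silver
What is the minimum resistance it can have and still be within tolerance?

8550000 Ω

White → 9 (first significant figure)
Green → 5 (second significant figure)
Green → ×10^5 multiplier
Silver → ±10% tolerance
95 × 100000 = 9500000 Ω
Minimum = 9500000 × (1 − 10/100) = 8550000 Ω.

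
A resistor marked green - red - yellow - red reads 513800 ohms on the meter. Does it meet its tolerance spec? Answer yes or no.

Green → 5 (first significant figure)
Red → 2 (second significant figure)
Yellow → ×10^4 multiplier
Red → ±2% tolerance
52 × 10000 = 520000 Ω
Allowed range: 509600 Ω to 530400 Ω.
513800 ohms lies inside that range.

yes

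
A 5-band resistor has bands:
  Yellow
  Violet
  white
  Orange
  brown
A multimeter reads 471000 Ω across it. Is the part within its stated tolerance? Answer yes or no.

Yellow → 4 (first significant figure)
Violet → 7 (second significant figure)
White → 9 (third significant figure)
Orange → ×10^3 multiplier
Brown → ±1% tolerance
479 × 1000 = 479000 Ω
Allowed range: 474210 Ω to 483790 Ω.
471000 Ω lies outside that range.

no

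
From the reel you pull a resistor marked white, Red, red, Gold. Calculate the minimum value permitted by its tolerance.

White → 9 (first significant figure)
Red → 2 (second significant figure)
Red → ×10^2 multiplier
Gold → ±5% tolerance
92 × 100 = 9200 Ω
Minimum = 9200 × (1 − 5/100) = 8740 Ω.

8740 Ω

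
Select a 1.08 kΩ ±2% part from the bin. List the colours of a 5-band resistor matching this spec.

brown, black, grey, brown, red

1080 Ω = 108 × 10^1.
1 → brown
0 → black
8 → grey
Multiplier 10^1 → brown.
±2% tolerance → red.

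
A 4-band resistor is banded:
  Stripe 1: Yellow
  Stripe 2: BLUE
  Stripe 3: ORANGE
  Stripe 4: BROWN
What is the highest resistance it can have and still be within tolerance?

Yellow → 4 (first significant figure)
Blue → 6 (second significant figure)
Orange → ×10^3 multiplier
Brown → ±1% tolerance
46 × 1000 = 46000 Ω
Highest = 46000 × (1 + 1/100) = 46460 Ω.

46460 Ω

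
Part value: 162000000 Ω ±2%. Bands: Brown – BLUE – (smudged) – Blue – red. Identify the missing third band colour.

red

162000000 Ω = 162 × 10^6.
The third band gives digit 2 of the significand, and 2 is red.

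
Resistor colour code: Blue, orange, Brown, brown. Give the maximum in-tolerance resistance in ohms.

Blue → 6 (first significant figure)
Orange → 3 (second significant figure)
Brown → ×10 multiplier
Brown → ±1% tolerance
63 × 10 = 630 Ω
Maximum = 630 × (1 + 1/100) = 636.3 Ω.

636.3 Ω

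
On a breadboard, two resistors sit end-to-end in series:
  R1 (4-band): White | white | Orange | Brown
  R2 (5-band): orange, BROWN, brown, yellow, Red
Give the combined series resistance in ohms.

3209000 Ω

R1: white, white → 99; orange ×10^3 → 99000 Ω.
R2: orange, brown, brown → 311; yellow ×10^4 → 3110000 Ω.
Series: 99000 + 3110000 = 3209000 Ω.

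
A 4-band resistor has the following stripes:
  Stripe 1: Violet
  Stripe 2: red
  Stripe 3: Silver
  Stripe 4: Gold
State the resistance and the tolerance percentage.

Violet → 7 (first significant figure)
Red → 2 (second significant figure)
Silver → ×0.01 multiplier
Gold → ±5% tolerance
72 × 0.01 = 0.72 Ω

0.72 Ω ±5%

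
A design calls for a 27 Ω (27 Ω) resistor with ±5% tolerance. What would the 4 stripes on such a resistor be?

27 Ω = 27 × 10^0.
2 → red
7 → violet
Multiplier 10^0 → black.
±5% tolerance → gold.

red, violet, black, gold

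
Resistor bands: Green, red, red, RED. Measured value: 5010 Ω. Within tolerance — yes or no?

no

Green → 5 (first significant figure)
Red → 2 (second significant figure)
Red → ×10^2 multiplier
Red → ±2% tolerance
52 × 100 = 5200 Ω
Allowed range: 5096 Ω to 5304 Ω.
5010 Ω lies outside that range.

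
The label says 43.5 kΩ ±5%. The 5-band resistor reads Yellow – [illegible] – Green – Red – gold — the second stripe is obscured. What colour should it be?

43500 Ω = 435 × 10^2.
The second band gives digit 3 of the significand, and 3 is orange.

orange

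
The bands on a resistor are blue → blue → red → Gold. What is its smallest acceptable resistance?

6270 Ω

Blue → 6 (first significant figure)
Blue → 6 (second significant figure)
Red → ×10^2 multiplier
Gold → ±5% tolerance
66 × 100 = 6600 Ω
Smallest = 6600 × (1 − 5/100) = 6270 Ω.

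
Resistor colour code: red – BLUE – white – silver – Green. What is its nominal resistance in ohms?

2.69 Ω

Red → 2 (first significant figure)
Blue → 6 (second significant figure)
White → 9 (third significant figure)
Silver → ×0.01 multiplier
269 × 0.01 = 2.69 Ω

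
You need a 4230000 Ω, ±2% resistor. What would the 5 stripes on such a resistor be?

yellow, red, orange, yellow, red

4230000 Ω = 423 × 10^4.
4 → yellow
2 → red
3 → orange
Multiplier 10^4 → yellow.
±2% tolerance → red.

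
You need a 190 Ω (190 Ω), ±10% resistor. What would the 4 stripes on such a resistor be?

brown, white, brown, silver

190 Ω = 19 × 10^1.
1 → brown
9 → white
Multiplier 10^1 → brown.
±10% tolerance → silver.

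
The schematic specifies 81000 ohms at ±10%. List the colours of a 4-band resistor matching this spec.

81000 Ω = 81 × 10^3.
8 → grey
1 → brown
Multiplier 10^3 → orange.
±10% tolerance → silver.

grey, brown, orange, silver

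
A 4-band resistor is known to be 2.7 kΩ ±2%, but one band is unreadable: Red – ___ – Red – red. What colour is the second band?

2700 Ω = 27 × 10^2.
The second band gives digit 7 of the significand, and 7 is violet.

violet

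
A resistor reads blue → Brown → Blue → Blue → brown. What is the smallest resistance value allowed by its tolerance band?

609840000 Ω

Blue → 6 (first significant figure)
Brown → 1 (second significant figure)
Blue → 6 (third significant figure)
Blue → ×10^6 multiplier
Brown → ±1% tolerance
616 × 1000000 = 616000000 Ω
Smallest = 616000000 × (1 − 1/100) = 609840000 Ω.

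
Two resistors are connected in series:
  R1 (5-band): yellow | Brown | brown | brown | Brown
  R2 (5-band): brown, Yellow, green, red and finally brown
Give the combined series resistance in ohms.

R1: yellow, brown, brown → 411; brown ×10 → 4110 Ω.
R2: brown, yellow, green → 145; red ×10^2 → 14500 Ω.
Series: 4110 + 14500 = 18610 Ω.

18610 Ω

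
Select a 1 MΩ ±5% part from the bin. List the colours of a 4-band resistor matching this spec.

1000000 Ω = 10 × 10^5.
1 → brown
0 → black
Multiplier 10^5 → green.
±5% tolerance → gold.

brown, black, green, gold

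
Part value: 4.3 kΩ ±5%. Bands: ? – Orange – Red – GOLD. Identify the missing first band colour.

yellow

4300 Ω = 43 × 10^2.
The first band gives digit 4 of the significand, and 4 is yellow.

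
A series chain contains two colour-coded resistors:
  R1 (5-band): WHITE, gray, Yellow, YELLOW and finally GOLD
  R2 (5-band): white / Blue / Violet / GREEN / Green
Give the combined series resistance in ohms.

R1: white, grey, yellow → 984; yellow ×10^4 → 9840000 Ω.
R2: white, blue, violet → 967; green ×10^5 → 96700000 Ω.
Series: 9840000 + 96700000 = 106540000 Ω.

106540000 Ω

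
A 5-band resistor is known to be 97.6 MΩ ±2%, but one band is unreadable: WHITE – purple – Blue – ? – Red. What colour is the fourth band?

green

97600000 Ω = 976 × 10^5.
The fourth band is the multiplier, 10^5, which is green.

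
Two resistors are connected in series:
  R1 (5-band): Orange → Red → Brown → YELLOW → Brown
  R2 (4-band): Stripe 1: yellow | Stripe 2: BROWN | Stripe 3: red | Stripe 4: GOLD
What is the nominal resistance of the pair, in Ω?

R1: orange, red, brown → 321; yellow ×10^4 → 3210000 Ω.
R2: yellow, brown → 41; red ×10^2 → 4100 Ω.
Series: 3210000 + 4100 = 3214100 Ω.

3214100 Ω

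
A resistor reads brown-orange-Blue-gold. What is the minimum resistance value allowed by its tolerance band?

Brown → 1 (first significant figure)
Orange → 3 (second significant figure)
Blue → ×10^6 multiplier
Gold → ±5% tolerance
13 × 1000000 = 13000000 Ω
Minimum = 13000000 × (1 − 5/100) = 12350000 Ω.

12350000 Ω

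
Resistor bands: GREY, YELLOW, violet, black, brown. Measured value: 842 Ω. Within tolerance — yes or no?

Grey → 8 (first significant figure)
Yellow → 4 (second significant figure)
Violet → 7 (third significant figure)
Black → ×1 multiplier
Brown → ±1% tolerance
847 × 1 = 847 Ω
Allowed range: 838.53 Ω to 855.47 Ω.
842 Ω lies inside that range.

yes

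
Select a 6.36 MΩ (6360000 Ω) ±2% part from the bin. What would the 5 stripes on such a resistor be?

6360000 Ω = 636 × 10^4.
6 → blue
3 → orange
6 → blue
Multiplier 10^4 → yellow.
±2% tolerance → red.

blue, orange, blue, yellow, red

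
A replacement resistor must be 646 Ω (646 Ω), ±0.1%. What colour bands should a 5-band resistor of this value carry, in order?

646 Ω = 646 × 10^0.
6 → blue
4 → yellow
6 → blue
Multiplier 10^0 → black.
±0.1% tolerance → violet.

blue, yellow, blue, black, violet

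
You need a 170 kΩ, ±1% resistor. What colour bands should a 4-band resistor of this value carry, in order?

170000 Ω = 17 × 10^4.
1 → brown
7 → violet
Multiplier 10^4 → yellow.
±1% tolerance → brown.

brown, violet, yellow, brown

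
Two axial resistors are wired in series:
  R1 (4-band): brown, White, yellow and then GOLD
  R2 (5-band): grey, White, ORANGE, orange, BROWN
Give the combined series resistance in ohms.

1083000 Ω

R1: brown, white → 19; yellow ×10^4 → 190000 Ω.
R2: grey, white, orange → 893; orange ×10^3 → 893000 Ω.
Series: 190000 + 893000 = 1083000 Ω.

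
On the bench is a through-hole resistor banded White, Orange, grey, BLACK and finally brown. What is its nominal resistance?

938 Ω

White → 9 (first significant figure)
Orange → 3 (second significant figure)
Grey → 8 (third significant figure)
Black → ×1 multiplier
938 × 1 = 938 Ω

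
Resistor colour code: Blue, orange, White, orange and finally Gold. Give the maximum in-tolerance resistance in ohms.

670950 Ω

Blue → 6 (first significant figure)
Orange → 3 (second significant figure)
White → 9 (third significant figure)
Orange → ×10^3 multiplier
Gold → ±5% tolerance
639 × 1000 = 639000 Ω
Maximum = 639000 × (1 + 5/100) = 670950 Ω.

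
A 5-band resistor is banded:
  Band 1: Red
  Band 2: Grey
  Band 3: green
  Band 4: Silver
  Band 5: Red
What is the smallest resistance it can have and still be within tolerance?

2.793 Ω

Red → 2 (first significant figure)
Grey → 8 (second significant figure)
Green → 5 (third significant figure)
Silver → ×0.01 multiplier
Red → ±2% tolerance
285 × 0.01 = 2.85 Ω
Smallest = 2.85 × (1 − 2/100) = 2.793 Ω.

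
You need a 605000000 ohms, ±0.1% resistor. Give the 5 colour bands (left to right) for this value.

605000000 Ω = 605 × 10^6.
6 → blue
0 → black
5 → green
Multiplier 10^6 → blue.
±0.1% tolerance → violet.

blue, black, green, blue, violet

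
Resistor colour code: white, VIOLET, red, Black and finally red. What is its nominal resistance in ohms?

White → 9 (first significant figure)
Violet → 7 (second significant figure)
Red → 2 (third significant figure)
Black → ×1 multiplier
972 × 1 = 972 Ω

972 Ω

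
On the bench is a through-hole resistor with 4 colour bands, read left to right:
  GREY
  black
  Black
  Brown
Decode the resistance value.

Grey → 8 (first significant figure)
Black → 0 (second significant figure)
Black → ×1 multiplier
80 × 1 = 80 Ω

80 Ω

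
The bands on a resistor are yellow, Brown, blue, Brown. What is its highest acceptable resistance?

Yellow → 4 (first significant figure)
Brown → 1 (second significant figure)
Blue → ×10^6 multiplier
Brown → ±1% tolerance
41 × 1000000 = 41000000 Ω
Highest = 41000000 × (1 + 1/100) = 41410000 Ω.

41410000 Ω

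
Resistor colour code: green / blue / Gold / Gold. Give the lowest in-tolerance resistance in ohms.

Green → 5 (first significant figure)
Blue → 6 (second significant figure)
Gold → ×0.1 multiplier
Gold → ±5% tolerance
56 × 0.1 = 5.6 Ω
Lowest = 5.6 × (1 − 5/100) = 5.32 Ω.

5.32 Ω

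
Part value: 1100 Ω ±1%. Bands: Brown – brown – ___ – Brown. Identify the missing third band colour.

red

1100 Ω = 11 × 10^2.
The third band is the multiplier, 10^2, which is red.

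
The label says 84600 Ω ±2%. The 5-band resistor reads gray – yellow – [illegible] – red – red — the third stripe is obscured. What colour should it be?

blue

84600 Ω = 846 × 10^2.
The third band gives digit 6 of the significand, and 6 is blue.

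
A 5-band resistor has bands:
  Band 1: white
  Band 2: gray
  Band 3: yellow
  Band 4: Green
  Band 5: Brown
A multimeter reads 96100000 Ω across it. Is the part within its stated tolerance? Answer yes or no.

White → 9 (first significant figure)
Grey → 8 (second significant figure)
Yellow → 4 (third significant figure)
Green → ×10^5 multiplier
Brown → ±1% tolerance
984 × 100000 = 98400000 Ω
Allowed range: 97416000 Ω to 99384000 Ω.
96100000 Ω lies outside that range.

no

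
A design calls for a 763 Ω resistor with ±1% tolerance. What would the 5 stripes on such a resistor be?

violet, blue, orange, black, brown

763 Ω = 763 × 10^0.
7 → violet
6 → blue
3 → orange
Multiplier 10^0 → black.
±1% tolerance → brown.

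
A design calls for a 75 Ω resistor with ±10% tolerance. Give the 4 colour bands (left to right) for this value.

violet, green, black, silver

75 Ω = 75 × 10^0.
7 → violet
5 → green
Multiplier 10^0 → black.
±10% tolerance → silver.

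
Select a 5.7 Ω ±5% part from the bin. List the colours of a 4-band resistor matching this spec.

green, violet, gold, gold

5.7 Ω = 57 × 10^-1.
5 → green
7 → violet
Multiplier 10^-1 → gold.
±5% tolerance → gold.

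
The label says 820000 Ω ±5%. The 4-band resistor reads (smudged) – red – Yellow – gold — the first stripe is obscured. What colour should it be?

grey

820000 Ω = 82 × 10^4.
The first band gives digit 8 of the significand, and 8 is grey.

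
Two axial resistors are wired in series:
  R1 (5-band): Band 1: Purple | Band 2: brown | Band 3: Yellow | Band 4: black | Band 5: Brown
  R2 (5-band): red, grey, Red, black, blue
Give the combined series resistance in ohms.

996 Ω

R1: violet, brown, yellow → 714; black ×1 → 714 Ω.
R2: red, grey, red → 282; black ×1 → 282 Ω.
Series: 714 + 282 = 996 Ω.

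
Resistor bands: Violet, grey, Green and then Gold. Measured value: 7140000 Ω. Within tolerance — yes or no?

Violet → 7 (first significant figure)
Grey → 8 (second significant figure)
Green → ×10^5 multiplier
Gold → ±5% tolerance
78 × 100000 = 7800000 Ω
Allowed range: 7410000 Ω to 8190000 Ω.
7140000 Ω lies outside that range.

no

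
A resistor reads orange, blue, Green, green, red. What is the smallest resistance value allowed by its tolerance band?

35770000 Ω

Orange → 3 (first significant figure)
Blue → 6 (second significant figure)
Green → 5 (third significant figure)
Green → ×10^5 multiplier
Red → ±2% tolerance
365 × 100000 = 36500000 Ω
Smallest = 36500000 × (1 − 2/100) = 35770000 Ω.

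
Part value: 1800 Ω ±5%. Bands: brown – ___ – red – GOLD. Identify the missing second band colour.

1800 Ω = 18 × 10^2.
The second band gives digit 8 of the significand, and 8 is grey.

grey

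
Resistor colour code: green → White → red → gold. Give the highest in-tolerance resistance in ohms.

Green → 5 (first significant figure)
White → 9 (second significant figure)
Red → ×10^2 multiplier
Gold → ±5% tolerance
59 × 100 = 5900 Ω
Highest = 5900 × (1 + 5/100) = 6195 Ω.

6195 Ω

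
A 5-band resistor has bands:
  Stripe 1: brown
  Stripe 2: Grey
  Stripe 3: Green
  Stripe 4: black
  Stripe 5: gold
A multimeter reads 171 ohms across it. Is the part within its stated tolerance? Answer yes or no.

Brown → 1 (first significant figure)
Grey → 8 (second significant figure)
Green → 5 (third significant figure)
Black → ×1 multiplier
Gold → ±5% tolerance
185 × 1 = 185 Ω
Allowed range: 175.75 Ω to 194.25 Ω.
171 ohms lies outside that range.

no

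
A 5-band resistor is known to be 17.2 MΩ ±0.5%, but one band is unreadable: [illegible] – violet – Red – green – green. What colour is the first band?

brown

17200000 Ω = 172 × 10^5.
The first band gives digit 1 of the significand, and 1 is brown.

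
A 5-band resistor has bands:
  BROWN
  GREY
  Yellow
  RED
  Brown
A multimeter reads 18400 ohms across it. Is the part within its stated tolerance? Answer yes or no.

Brown → 1 (first significant figure)
Grey → 8 (second significant figure)
Yellow → 4 (third significant figure)
Red → ×10^2 multiplier
Brown → ±1% tolerance
184 × 100 = 18400 Ω
Allowed range: 18216 Ω to 18584 Ω.
18400 ohms lies inside that range.

yes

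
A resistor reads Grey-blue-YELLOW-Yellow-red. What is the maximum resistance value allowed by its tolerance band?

Grey → 8 (first significant figure)
Blue → 6 (second significant figure)
Yellow → 4 (third significant figure)
Yellow → ×10^4 multiplier
Red → ±2% tolerance
864 × 10000 = 8640000 Ω
Maximum = 8640000 × (1 + 2/100) = 8812800 Ω.

8812800 Ω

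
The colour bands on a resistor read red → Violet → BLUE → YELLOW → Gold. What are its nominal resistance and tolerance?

2760000 Ω ±5%

Red → 2 (first significant figure)
Violet → 7 (second significant figure)
Blue → 6 (third significant figure)
Yellow → ×10^4 multiplier
Gold → ±5% tolerance
276 × 10000 = 2760000 Ω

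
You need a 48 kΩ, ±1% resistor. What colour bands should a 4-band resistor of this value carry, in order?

yellow, grey, orange, brown

48000 Ω = 48 × 10^3.
4 → yellow
8 → grey
Multiplier 10^3 → orange.
±1% tolerance → brown.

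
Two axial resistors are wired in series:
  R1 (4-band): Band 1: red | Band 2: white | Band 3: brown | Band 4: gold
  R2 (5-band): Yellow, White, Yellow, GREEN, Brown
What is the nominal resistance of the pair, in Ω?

R1: red, white → 29; brown ×10 → 290 Ω.
R2: yellow, white, yellow → 494; green ×10^5 → 49400000 Ω.
Series: 290 + 49400000 = 49400290 Ω.

49400290 Ω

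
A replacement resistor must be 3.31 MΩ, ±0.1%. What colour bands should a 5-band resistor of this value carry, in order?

orange, orange, brown, yellow, violet

3310000 Ω = 331 × 10^4.
3 → orange
3 → orange
1 → brown
Multiplier 10^4 → yellow.
±0.1% tolerance → violet.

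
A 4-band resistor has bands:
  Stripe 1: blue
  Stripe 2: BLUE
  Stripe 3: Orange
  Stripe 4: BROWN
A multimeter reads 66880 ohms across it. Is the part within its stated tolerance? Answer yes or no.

no

Blue → 6 (first significant figure)
Blue → 6 (second significant figure)
Orange → ×10^3 multiplier
Brown → ±1% tolerance
66 × 1000 = 66000 Ω
Allowed range: 65340 Ω to 66660 Ω.
66880 ohms lies outside that range.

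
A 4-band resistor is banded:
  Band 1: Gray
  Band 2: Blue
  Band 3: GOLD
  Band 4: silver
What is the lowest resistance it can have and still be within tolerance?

Grey → 8 (first significant figure)
Blue → 6 (second significant figure)
Gold → ×0.1 multiplier
Silver → ±10% tolerance
86 × 0.1 = 8.6 Ω
Lowest = 8.6 × (1 − 10/100) = 7.74 Ω.

7.74 Ω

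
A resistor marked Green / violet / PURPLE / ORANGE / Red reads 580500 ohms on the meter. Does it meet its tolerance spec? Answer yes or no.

Green → 5 (first significant figure)
Violet → 7 (second significant figure)
Violet → 7 (third significant figure)
Orange → ×10^3 multiplier
Red → ±2% tolerance
577 × 1000 = 577000 Ω
Allowed range: 565460 Ω to 588540 Ω.
580500 ohms lies inside that range.

yes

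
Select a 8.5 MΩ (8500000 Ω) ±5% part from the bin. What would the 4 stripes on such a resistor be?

8500000 Ω = 85 × 10^5.
8 → grey
5 → green
Multiplier 10^5 → green.
±5% tolerance → gold.

grey, green, green, gold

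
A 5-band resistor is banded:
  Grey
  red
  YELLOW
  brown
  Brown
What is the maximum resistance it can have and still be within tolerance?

Grey → 8 (first significant figure)
Red → 2 (second significant figure)
Yellow → 4 (third significant figure)
Brown → ×10 multiplier
Brown → ±1% tolerance
824 × 10 = 8240 Ω
Maximum = 8240 × (1 + 1/100) = 8322.4 Ω.

8322.4 Ω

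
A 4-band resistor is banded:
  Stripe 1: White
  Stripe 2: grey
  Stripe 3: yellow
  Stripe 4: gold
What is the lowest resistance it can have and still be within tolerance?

White → 9 (first significant figure)
Grey → 8 (second significant figure)
Yellow → ×10^4 multiplier
Gold → ±5% tolerance
98 × 10000 = 980000 Ω
Lowest = 980000 × (1 − 5/100) = 931000 Ω.

931000 Ω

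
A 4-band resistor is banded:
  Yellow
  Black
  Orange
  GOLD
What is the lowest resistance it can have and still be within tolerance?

Yellow → 4 (first significant figure)
Black → 0 (second significant figure)
Orange → ×10^3 multiplier
Gold → ±5% tolerance
40 × 1000 = 40000 Ω
Lowest = 40000 × (1 − 5/100) = 38000 Ω.

38000 Ω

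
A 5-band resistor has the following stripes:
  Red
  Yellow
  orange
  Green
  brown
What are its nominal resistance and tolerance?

24300000 Ω ±1%

Red → 2 (first significant figure)
Yellow → 4 (second significant figure)
Orange → 3 (third significant figure)
Green → ×10^5 multiplier
Brown → ±1% tolerance
243 × 100000 = 24300000 Ω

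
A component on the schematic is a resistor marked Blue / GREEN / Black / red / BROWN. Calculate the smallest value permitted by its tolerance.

Blue → 6 (first significant figure)
Green → 5 (second significant figure)
Black → 0 (third significant figure)
Red → ×10^2 multiplier
Brown → ±1% tolerance
650 × 100 = 65000 Ω
Smallest = 65000 × (1 − 1/100) = 64350 Ω.

64350 Ω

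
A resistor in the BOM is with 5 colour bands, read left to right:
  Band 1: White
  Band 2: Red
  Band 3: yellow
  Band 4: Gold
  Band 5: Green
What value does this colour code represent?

92.4 Ω

White → 9 (first significant figure)
Red → 2 (second significant figure)
Yellow → 4 (third significant figure)
Gold → ×0.1 multiplier
924 × 0.1 = 92.4 Ω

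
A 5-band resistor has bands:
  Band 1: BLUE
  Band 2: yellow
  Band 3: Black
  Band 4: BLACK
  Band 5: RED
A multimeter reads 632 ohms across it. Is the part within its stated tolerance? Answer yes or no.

yes

Blue → 6 (first significant figure)
Yellow → 4 (second significant figure)
Black → 0 (third significant figure)
Black → ×1 multiplier
Red → ±2% tolerance
640 × 1 = 640 Ω
Allowed range: 627.2 Ω to 652.8 Ω.
632 ohms lies inside that range.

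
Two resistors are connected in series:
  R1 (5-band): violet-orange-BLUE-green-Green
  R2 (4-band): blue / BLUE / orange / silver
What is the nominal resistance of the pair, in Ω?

73666000 Ω

R1: violet, orange, blue → 736; green ×10^5 → 73600000 Ω.
R2: blue, blue → 66; orange ×10^3 → 66000 Ω.
Series: 73600000 + 66000 = 73666000 Ω.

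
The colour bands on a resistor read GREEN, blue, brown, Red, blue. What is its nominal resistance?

Green → 5 (first significant figure)
Blue → 6 (second significant figure)
Brown → 1 (third significant figure)
Red → ×10^2 multiplier
561 × 100 = 56100 Ω

56100 Ω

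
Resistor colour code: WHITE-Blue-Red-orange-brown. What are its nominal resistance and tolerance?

White → 9 (first significant figure)
Blue → 6 (second significant figure)
Red → 2 (third significant figure)
Orange → ×10^3 multiplier
Brown → ±1% tolerance
962 × 1000 = 962000 Ω

962000 Ω ±1%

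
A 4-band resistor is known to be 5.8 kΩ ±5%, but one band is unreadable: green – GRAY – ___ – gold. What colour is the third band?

5800 Ω = 58 × 10^2.
The third band is the multiplier, 10^2, which is red.

red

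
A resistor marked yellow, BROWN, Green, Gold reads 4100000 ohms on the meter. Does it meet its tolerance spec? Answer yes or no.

Yellow → 4 (first significant figure)
Brown → 1 (second significant figure)
Green → ×10^5 multiplier
Gold → ±5% tolerance
41 × 100000 = 4100000 Ω
Allowed range: 3895000 Ω to 4305000 Ω.
4100000 ohms lies inside that range.

yes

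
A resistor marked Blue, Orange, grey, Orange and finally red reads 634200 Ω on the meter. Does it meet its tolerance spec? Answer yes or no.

yes

Blue → 6 (first significant figure)
Orange → 3 (second significant figure)
Grey → 8 (third significant figure)
Orange → ×10^3 multiplier
Red → ±2% tolerance
638 × 1000 = 638000 Ω
Allowed range: 625240 Ω to 650760 Ω.
634200 Ω lies inside that range.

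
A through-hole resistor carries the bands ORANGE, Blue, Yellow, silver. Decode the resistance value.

Orange → 3 (first significant figure)
Blue → 6 (second significant figure)
Yellow → ×10^4 multiplier
36 × 10000 = 360000 Ω

360000 Ω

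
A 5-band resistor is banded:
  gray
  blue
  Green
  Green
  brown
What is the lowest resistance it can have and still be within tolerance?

85635000 Ω

Grey → 8 (first significant figure)
Blue → 6 (second significant figure)
Green → 5 (third significant figure)
Green → ×10^5 multiplier
Brown → ±1% tolerance
865 × 100000 = 86500000 Ω
Lowest = 86500000 × (1 − 1/100) = 85635000 Ω.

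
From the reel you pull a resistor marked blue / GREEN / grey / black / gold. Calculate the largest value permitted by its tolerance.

690.9 Ω

Blue → 6 (first significant figure)
Green → 5 (second significant figure)
Grey → 8 (third significant figure)
Black → ×1 multiplier
Gold → ±5% tolerance
658 × 1 = 658 Ω
Largest = 658 × (1 + 5/100) = 690.9 Ω.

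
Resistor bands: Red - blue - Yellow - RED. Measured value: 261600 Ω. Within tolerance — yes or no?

yes

Red → 2 (first significant figure)
Blue → 6 (second significant figure)
Yellow → ×10^4 multiplier
Red → ±2% tolerance
26 × 10000 = 260000 Ω
Allowed range: 254800 Ω to 265200 Ω.
261600 Ω lies inside that range.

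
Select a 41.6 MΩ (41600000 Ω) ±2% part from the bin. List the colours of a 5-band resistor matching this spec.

41600000 Ω = 416 × 10^5.
4 → yellow
1 → brown
6 → blue
Multiplier 10^5 → green.
±2% tolerance → red.

yellow, brown, blue, green, red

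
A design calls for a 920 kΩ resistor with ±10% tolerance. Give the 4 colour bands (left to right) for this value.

920000 Ω = 92 × 10^4.
9 → white
2 → red
Multiplier 10^4 → yellow.
±10% tolerance → silver.

white, red, yellow, silver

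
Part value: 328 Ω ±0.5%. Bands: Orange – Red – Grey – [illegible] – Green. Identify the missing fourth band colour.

328 Ω = 328 × 10^0.
The fourth band is the multiplier, 10^0, which is black.

black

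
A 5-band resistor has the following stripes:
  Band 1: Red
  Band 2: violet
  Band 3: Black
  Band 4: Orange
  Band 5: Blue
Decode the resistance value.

Red → 2 (first significant figure)
Violet → 7 (second significant figure)
Black → 0 (third significant figure)
Orange → ×10^3 multiplier
270 × 1000 = 270000 Ω

270000 Ω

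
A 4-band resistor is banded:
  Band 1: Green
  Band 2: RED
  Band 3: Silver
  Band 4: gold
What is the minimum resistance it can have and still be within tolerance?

0.494 Ω

Green → 5 (first significant figure)
Red → 2 (second significant figure)
Silver → ×0.01 multiplier
Gold → ±5% tolerance
52 × 0.01 = 0.52 Ω
Minimum = 0.52 × (1 − 5/100) = 0.494 Ω.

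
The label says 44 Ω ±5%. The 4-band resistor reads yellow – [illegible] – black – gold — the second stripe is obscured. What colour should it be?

yellow

44 Ω = 44 × 10^0.
The second band gives digit 4 of the significand, and 4 is yellow.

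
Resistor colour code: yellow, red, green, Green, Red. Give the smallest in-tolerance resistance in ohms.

Yellow → 4 (first significant figure)
Red → 2 (second significant figure)
Green → 5 (third significant figure)
Green → ×10^5 multiplier
Red → ±2% tolerance
425 × 100000 = 42500000 Ω
Smallest = 42500000 × (1 − 2/100) = 41650000 Ω.

41650000 Ω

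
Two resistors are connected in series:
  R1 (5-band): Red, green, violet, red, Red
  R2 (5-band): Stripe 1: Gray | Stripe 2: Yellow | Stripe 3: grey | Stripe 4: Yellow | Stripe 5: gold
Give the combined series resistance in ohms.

R1: red, green, violet → 257; red ×10^2 → 25700 Ω.
R2: grey, yellow, grey → 848; yellow ×10^4 → 8480000 Ω.
Series: 25700 + 8480000 = 8505700 Ω.

8505700 Ω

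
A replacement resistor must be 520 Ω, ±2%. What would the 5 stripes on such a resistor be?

green, red, black, black, red

520 Ω = 520 × 10^0.
5 → green
2 → red
0 → black
Multiplier 10^0 → black.
±2% tolerance → red.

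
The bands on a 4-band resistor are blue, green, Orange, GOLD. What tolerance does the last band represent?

±5%

The last band, gold, is the tolerance band.
Gold corresponds to ±5%.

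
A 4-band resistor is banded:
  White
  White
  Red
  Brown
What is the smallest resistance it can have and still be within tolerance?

White → 9 (first significant figure)
White → 9 (second significant figure)
Red → ×10^2 multiplier
Brown → ±1% tolerance
99 × 100 = 9900 Ω
Smallest = 9900 × (1 − 1/100) = 9801 Ω.

9801 Ω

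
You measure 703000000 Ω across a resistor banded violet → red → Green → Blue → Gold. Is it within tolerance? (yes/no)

yes

Violet → 7 (first significant figure)
Red → 2 (second significant figure)
Green → 5 (third significant figure)
Blue → ×10^6 multiplier
Gold → ±5% tolerance
725 × 1000000 = 725000000 Ω
Allowed range: 688750000 Ω to 761250000 Ω.
703000000 Ω lies inside that range.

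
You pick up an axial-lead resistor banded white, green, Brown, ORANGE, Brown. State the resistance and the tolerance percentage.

White → 9 (first significant figure)
Green → 5 (second significant figure)
Brown → 1 (third significant figure)
Orange → ×10^3 multiplier
Brown → ±1% tolerance
951 × 1000 = 951000 Ω

951000 Ω ±1%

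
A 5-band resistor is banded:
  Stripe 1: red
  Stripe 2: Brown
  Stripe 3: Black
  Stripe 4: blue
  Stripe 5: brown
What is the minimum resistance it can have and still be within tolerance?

Red → 2 (first significant figure)
Brown → 1 (second significant figure)
Black → 0 (third significant figure)
Blue → ×10^6 multiplier
Brown → ±1% tolerance
210 × 1000000 = 210000000 Ω
Minimum = 210000000 × (1 − 1/100) = 207900000 Ω.

207900000 Ω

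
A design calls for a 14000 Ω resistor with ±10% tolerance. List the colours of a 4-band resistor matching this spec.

brown, yellow, orange, silver

14000 Ω = 14 × 10^3.
1 → brown
4 → yellow
Multiplier 10^3 → orange.
±10% tolerance → silver.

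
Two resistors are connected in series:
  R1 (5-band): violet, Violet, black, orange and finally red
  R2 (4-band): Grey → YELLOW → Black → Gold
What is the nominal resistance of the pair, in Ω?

R1: violet, violet, black → 770; orange ×10^3 → 770000 Ω.
R2: grey, yellow → 84; black ×1 → 84 Ω.
Series: 770000 + 84 = 770084 Ω.

770084 Ω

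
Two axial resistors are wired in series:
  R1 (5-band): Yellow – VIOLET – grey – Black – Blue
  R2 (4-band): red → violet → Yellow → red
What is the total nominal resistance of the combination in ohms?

R1: yellow, violet, grey → 478; black ×1 → 478 Ω.
R2: red, violet → 27; yellow ×10^4 → 270000 Ω.
Series: 478 + 270000 = 270478 Ω.

270478 Ω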